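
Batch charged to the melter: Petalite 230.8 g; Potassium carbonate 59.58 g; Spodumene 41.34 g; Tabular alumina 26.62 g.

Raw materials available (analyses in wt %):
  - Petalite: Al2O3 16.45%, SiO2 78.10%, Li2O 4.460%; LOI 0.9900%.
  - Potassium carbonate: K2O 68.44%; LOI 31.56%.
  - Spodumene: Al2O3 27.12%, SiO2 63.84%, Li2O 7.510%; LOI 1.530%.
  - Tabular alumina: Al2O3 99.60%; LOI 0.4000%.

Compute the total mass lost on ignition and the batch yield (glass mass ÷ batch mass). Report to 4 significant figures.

Intermediates are shown rounded to four significant digits as written — full float precision is carried from first step to last; each reported figure carries a single rounding. The derived quantities, which include the four compositions, the yield, totals, ignition loss, glass mass, are carried at full precision, as they appear in either problem or answer, from the batch weights at 336.5 g of glass.
Each material's LOI contribution:
  Petalite: 230.8 × 0.009900 = 2.285 g
  Potassium carbonate: 59.58 × 0.3156 = 18.80 g
  Spodumene: 41.34 × 0.01530 = 0.6325 g
  Tabular alumina: 26.62 × 0.004000 = 0.1065 g
Total LOI = 21.83 g
Glass = batch − LOI = 358.3 − 21.83 = 336.5 g

LOI loss = 21.83 g; glass = 336.5 g; yield = 93.91%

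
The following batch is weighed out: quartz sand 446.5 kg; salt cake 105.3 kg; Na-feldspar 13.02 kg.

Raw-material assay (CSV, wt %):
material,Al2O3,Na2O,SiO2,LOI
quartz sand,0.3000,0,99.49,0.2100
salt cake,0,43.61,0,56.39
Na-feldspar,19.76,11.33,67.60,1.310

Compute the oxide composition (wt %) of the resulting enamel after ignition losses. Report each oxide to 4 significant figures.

Glass mass = 504.3 kg (batch 564.8 − LOI 60.49).
Composition: Al2O3 0.7757%, Na2O 9.398%, SiO2 89.83%

The whole derivation keeps full float precision through every step. Values along the way appear (rounded to four significant digits) within the worked lines. Every reported number receives exactly one rounding; all derived quantities, which include net glass mass, ignition loss, totals, yield, three oxide percentages, are carried in full precision, as written in the problem or answer text, from the weighed amounts on 504.3 kg of glass.
What the batch supplies per oxide:
  Al2O3: 446.5·0.003000 + 13.02·0.1976 = 3.912 kg
  Na2O: 105.3·0.4361 + 13.02·0.1133 = 47.40 kg
  SiO2: 446.5·0.9949 + 13.02·0.6760 = 453.0 kg
LOI: 446.5·0.002100 + 105.3·0.5639 + 13.02·0.01310 = 60.49 kg
Net of LOI, the glass mass = 564.8 − 60.49 = 504.3 kg (the oxide masses sum to this)
wt %: oxide over glass, times 100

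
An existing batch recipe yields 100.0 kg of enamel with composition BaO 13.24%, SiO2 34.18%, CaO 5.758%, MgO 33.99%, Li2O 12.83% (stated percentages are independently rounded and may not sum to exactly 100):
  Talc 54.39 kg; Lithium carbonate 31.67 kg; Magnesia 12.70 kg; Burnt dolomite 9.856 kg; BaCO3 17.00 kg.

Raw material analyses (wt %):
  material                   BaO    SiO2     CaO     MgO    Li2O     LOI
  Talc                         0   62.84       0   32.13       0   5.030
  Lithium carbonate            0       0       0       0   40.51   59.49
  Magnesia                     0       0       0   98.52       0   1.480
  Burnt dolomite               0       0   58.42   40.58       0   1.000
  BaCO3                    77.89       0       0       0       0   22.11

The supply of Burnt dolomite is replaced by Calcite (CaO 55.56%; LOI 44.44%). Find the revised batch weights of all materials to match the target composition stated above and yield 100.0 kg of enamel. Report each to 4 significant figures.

The intermediate values are printed, rounded to 4 significant digits, across the worked steps — the working math maintains full float precision through the solve. Each reported number is rounded a single time. All derived quantities, which include the yield, net glass mass, five oxide percentages, LOI, the totals, are re-derived in full precision, as given in the problem or answer text, starting from the weights per 100.0 kg of glass.
Per-oxide target masses for 100.0 kg enamel:
  BaO: 13.24% × 100.0 = 13.24 kg
  SiO2: 34.18% × 100.0 = 34.18 kg
  CaO: 5.758% × 100.0 = 5.758 kg
  MgO: 33.99% × 100.0 = 33.99 kg
  Li2O: 12.83% × 100.0 = 12.83 kg
Balance tally, oxide-wise, with the batch weights as given, against the basis in use (sums match the target masses inside rounding margins):
  BaO: 17.00·0.7789 = 13.24 kg (target 13.24 kg)
  SiO2: 54.39·0.6284 = 34.18 kg (target 34.18 kg)
  CaO: 10.36·0.5556 = 5.756 kg (target 5.758 kg)
  MgO: 54.39·0.3213 + 16.76·0.9852 = 33.99 kg (target 33.99 kg)
  Li2O: 31.67·0.4051 = 12.83 kg (target 12.83 kg)
Auditing the glass mass value: Σ batch − LOI loss = 99.99 kg (summing oxide targets gives 100.0 kg; versus the stated basis of 100.0 kg — differing by rounding only).
Batch total: Σ batch = 130.2 kg; ignition loss, Σ(batch × LOI) = 30.19 kg; yield = glass ÷ total batch = 76.81%.

Revised batch per 100.0 kg enamel:
  Talc: 54.39 kg
  Lithium carbonate: 31.67 kg
  Magnesia: 16.76 kg
  Calcite: 10.36 kg
  BaCO3: 17.00 kg
Total batch = 130.2 kg; LOI loss = 30.19 kg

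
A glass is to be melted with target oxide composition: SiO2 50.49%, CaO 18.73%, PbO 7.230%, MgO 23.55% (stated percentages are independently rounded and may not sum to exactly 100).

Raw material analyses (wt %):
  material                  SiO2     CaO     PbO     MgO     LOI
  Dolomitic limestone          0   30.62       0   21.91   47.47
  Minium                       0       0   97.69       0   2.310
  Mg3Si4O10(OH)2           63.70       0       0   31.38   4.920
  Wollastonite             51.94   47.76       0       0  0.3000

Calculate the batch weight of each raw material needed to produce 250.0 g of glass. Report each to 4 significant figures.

Batch per 250.0 g glass:
  Dolomitic limestone: 56.84 g
  Minium: 18.50 g
  Mg3Si4O10(OH)2: 147.9 g
  Wollastonite: 61.60 g
Total batch = 284.8 g; LOI loss = 34.87 g; yield = 87.76%

Intermediates appear (rounded to four significant figures) within the worked lines. All internal work carries full float precision from first step to last — each reported figure sees exactly one rounding — the derived quantities (net glass mass, the four compositions, yield, the totals, ignition loss) are computed starting from the weights at 250.0 g of glass at full precision, precisely as stated by either problem or answer.
Target oxide masses per 250.0 g glass:
  SiO2: 50.49% × 250.0 = 126.2 g
  CaO: 18.73% × 250.0 = 46.82 g
  PbO: 7.230% × 250.0 = 18.08 g
  MgO: 23.55% × 250.0 = 58.88 g
A balance pass over the oxides, using the reported weights, versus the basis set out (delivered sums recover each target given rounding of the digits):
  SiO2: 147.9·0.6370 + 61.60·0.5194 = 126.2 g (target 126.2 g)
  CaO: 56.84·0.3062 + 61.60·0.4776 = 46.82 g (target 46.82 g)
  PbO: 18.50·0.9769 = 18.07 g (target 18.08 g)
  MgO: 56.84·0.2191 + 147.9·0.3138 = 58.86 g (target 58.88 g)
Glass-mass bookkeeping: whole batch net of LOI = 250.0 g (the targets, summed, come to 250.0 g; versus the stated basis of 250.0 g — a pure rounding effect).
Batch total: Σ batch = 284.8 g; LOI loss = Σ batch·LOI = 34.87 g; yield, glass over the total, = 87.76%.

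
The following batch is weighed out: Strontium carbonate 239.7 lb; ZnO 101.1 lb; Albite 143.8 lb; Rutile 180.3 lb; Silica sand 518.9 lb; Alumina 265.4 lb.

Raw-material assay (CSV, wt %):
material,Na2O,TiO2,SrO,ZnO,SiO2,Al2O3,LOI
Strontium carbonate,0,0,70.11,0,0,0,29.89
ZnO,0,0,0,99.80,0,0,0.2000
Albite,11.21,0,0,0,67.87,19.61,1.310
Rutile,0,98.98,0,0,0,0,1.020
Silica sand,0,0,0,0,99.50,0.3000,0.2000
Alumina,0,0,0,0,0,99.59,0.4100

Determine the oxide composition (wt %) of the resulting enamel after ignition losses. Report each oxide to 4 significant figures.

Glass mass = 1372 lb (batch 1449 − LOI 77.70).
Composition: Na2O 1.175%, TiO2 13.01%, SrO 12.25%, ZnO 7.357%, SiO2 44.76%, Al2O3 21.44%

Mid-chain values are shown (rounded to 4 significant figures) at each printed step — every computation holds full precision through every step; exactly one rounding is applied to each reported result — all derived quantities (yield, the totals, net glass mass, ignition loss, six oxide percentages) are rebuilt from the weighed amounts for 1372 lb of glass at exact precision exactly as shown in the problem or the answer.
Oxide masses out of the charge:
  Na2O: 143.8·0.1121 = 16.12 lb
  TiO2: 180.3·0.9898 = 178.5 lb
  SrO: 239.7·0.7011 = 168.1 lb
  ZnO: 101.1·0.9980 = 100.9 lb
  SiO2: 143.8·0.6787 + 518.9·0.9950 = 613.9 lb
  Al2O3: 143.8·0.1961 + 518.9·0.003000 + 265.4·0.9959 = 294.1 lb
LOI: 239.7·0.2989 + 101.1·0.002000 + 143.8·0.01310 + 180.3·0.01020 + 518.9·0.002000 + 265.4·0.004100 = 77.70 lb
Glass = total batch minus LOI = 1449 − 77.70 = 1372 lb (equal to the oxide-mass sum)
wt %: oxide over glass, times 100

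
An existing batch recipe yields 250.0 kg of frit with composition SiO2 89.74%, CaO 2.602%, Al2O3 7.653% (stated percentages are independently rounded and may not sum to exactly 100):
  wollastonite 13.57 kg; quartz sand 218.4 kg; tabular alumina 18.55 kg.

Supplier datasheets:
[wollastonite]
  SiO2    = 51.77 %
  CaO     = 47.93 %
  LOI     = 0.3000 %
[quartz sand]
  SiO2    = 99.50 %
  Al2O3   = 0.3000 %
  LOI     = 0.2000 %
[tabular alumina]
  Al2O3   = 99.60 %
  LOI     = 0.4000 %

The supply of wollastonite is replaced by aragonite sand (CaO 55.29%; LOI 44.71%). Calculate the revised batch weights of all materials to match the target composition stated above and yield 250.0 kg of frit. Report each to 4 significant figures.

Revised batch per 250.0 kg frit:
  aragonite sand: 11.77 kg
  quartz sand: 225.5 kg
  tabular alumina: 18.53 kg
Total batch = 255.8 kg; LOI loss = 5.787 kg

All internal work holds full float precision throughout; rounding to 4 significant figures extends to each mid-chain value as shown; a single rounding yields every reported result — derived quantities (totals, glass mass, ignition loss, the three compositions, the yield) are computed starting from the weights at 250.0 kg of glass at full float precision, exactly as printed in either problem or answer.
Target oxide masses per 250.0 kg frit:
  SiO2: 89.74% × 250.0 = 224.4 kg
  CaO: 2.602% × 250.0 = 6.505 kg
  Al2O3: 7.653% × 250.0 = 19.13 kg
Oxide-by-oxide audit from the weights as reported, versus the basis set out (summed amounts equal target values modulo rounding of the values):
  SiO2: 225.5·0.9950 = 224.4 kg (target 224.4 kg)
  CaO: 11.77·0.5529 = 6.508 kg (target 6.505 kg)
  Al2O3: 225.5·0.003000 + 18.53·0.9960 = 19.13 kg (target 19.13 kg)
Glass-mass sanity pass: whole batch net of LOI = 250.0 kg (per-oxide target masses sum to 250.0 kg; against the stated basis, 250.0 kg — deltas are rounding alone).
Adding the batch up: Σ batch = 255.8 kg; loss to ignition Σ batch·LOI = 5.787 kg; yield, glass over the total, = 97.74%.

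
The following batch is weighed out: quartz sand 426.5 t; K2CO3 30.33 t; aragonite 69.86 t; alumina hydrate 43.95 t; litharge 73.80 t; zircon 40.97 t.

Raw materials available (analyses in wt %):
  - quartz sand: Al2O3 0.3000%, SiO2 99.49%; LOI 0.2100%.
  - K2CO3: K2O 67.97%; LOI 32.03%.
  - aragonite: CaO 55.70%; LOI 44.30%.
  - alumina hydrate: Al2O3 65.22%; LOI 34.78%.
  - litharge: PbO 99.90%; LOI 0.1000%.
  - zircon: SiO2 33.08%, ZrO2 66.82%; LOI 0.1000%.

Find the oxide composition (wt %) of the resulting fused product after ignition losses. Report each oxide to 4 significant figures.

Working values appear rounded to four significant digits within the worked lines — every computation carries full precision from first step to last — a single rounding completes every reported number; all derived quantities (totals, the yield, the six compositions, ignition loss, glass mass) are rebuilt in exact precision from the weighed amounts at 628.5 t of glass, as set out in the problem or the answer.
Delivered oxide masses:
  Al2O3: 426.5·0.003000 + 43.95·0.6522 = 29.94 t
  K2O: 30.33·0.6797 = 20.62 t
  SiO2: 426.5·0.9949 + 40.97·0.3308 = 437.9 t
  PbO: 73.80·0.9990 = 73.73 t
  CaO: 69.86·0.5570 = 38.91 t
  ZrO2: 40.97·0.6682 = 27.38 t
LOI: 426.5·0.002100 + 30.33·0.3203 + 69.86·0.4430 + 43.95·0.3478 + 73.80·0.001000 + 40.97·0.001000 = 56.96 t
batch − LOI leaves glass = 685.4 − 56.96 = 628.5 t (= Σ oxide masses)
each oxide over glass, ×100, is wt %

Glass mass = 628.5 t (batch 685.4 − LOI 56.96).
Composition: Al2O3 4.765%, K2O 3.280%, SiO2 69.68%, PbO 11.73%, CaO 6.192%, ZrO2 4.356%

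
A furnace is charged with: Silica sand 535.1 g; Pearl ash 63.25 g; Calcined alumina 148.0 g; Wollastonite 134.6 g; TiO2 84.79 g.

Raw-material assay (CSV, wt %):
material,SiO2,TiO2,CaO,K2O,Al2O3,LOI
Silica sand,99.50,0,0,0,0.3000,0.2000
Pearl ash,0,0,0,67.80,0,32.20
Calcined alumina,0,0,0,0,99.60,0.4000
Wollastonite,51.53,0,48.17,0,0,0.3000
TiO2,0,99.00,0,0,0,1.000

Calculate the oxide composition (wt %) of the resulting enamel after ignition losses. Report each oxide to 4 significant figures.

Glass mass = 942.5 g (batch 965.7 − LOI 23.28).
Composition: SiO2 63.85%, TiO2 8.907%, CaO 6.880%, K2O 4.550%, Al2O3 15.81%

The whole derivation carries full precision in every operation — working values are printed, with 4-significant-digit rounding, in the printout. Each reported result takes just one rounding; derived quantities are rebuilt from the batch weights at 942.5 g of glass at exact precision (five oxide percentages, yield, LOI, totals, net glass mass) as they appear in the question or the answer.
Mass of each oxide from the mix:
  SiO2: 535.1·0.9950 + 134.6·0.5153 = 601.8 g
  TiO2: 84.79·0.9900 = 83.94 g
  CaO: 134.6·0.4817 = 64.84 g
  K2O: 63.25·0.6780 = 42.88 g
  Al2O3: 535.1·0.003000 + 148.0·0.9960 = 149.0 g
LOI: 535.1·0.002000 + 63.25·0.3220 + 148.0·0.004000 + 134.6·0.003000 + 84.79·0.01000 = 23.28 g
Net of LOI, the glass mass = 965.7 − 23.28 = 942.5 g (consistent with Σ oxide mass)
percent share: oxide ÷ glass, ×100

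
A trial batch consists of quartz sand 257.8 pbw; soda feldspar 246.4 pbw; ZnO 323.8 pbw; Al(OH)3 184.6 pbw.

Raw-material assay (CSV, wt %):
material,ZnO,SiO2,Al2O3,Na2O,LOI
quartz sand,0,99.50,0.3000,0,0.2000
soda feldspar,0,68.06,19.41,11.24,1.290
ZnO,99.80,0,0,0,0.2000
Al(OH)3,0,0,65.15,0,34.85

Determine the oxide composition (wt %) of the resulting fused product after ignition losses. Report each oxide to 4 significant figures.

Glass mass = 943.9 pbw (batch 1013 − LOI 68.67).
Composition: ZnO 34.23%, SiO2 44.94%, Al2O3 17.89%, Na2O 2.934%

Values along the way appear rounded to four significant digits within the worked lines; all arithmetic maintains full float precision in all steps — a single rounding yields each reported number — the derived quantities are re-derived starting from the weights for 943.9 pbw of glass in full precision (four oxide percentages, the yield, glass mass, LOI, totals), as set out in the problem or the answer.
What the batch supplies per oxide:
  ZnO: 323.8·0.9980 = 323.2 pbw
  SiO2: 257.8·0.9950 + 246.4·0.6806 = 424.2 pbw
  Al2O3: 257.8·0.003000 + 246.4·0.1941 + 184.6·0.6515 = 168.9 pbw
  Na2O: 246.4·0.1124 = 27.70 pbw
LOI: 257.8·0.002000 + 246.4·0.01290 + 323.8·0.002000 + 184.6·0.3485 = 68.67 pbw
Glass mass = batch − LOI = 1013 − 68.67 = 943.9 pbw (equal to the oxide-mass sum)
wt % = 100 × oxide mass / glass mass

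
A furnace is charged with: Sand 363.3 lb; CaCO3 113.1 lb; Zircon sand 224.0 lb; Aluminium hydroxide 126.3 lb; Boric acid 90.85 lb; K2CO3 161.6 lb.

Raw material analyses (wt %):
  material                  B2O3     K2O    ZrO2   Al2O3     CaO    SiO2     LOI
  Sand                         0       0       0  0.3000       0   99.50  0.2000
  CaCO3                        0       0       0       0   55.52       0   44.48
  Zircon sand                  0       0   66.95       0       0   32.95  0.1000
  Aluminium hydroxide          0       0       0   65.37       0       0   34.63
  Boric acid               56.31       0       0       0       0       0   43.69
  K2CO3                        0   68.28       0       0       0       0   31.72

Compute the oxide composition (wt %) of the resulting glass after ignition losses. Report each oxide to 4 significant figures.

Every computation maintains full float precision in all steps. The intermediate values are shown with 4-significant-digit rounding alongside each step. Exactly one rounding goes into each reported figure. All derived quantities (LOI, net glass mass, yield, six oxide percentages, the totals) are rebuilt starting from the weights at 893.2 lb of glass in full precision exactly as shown in the question or the answer.
Per-oxide mass from batch:
  B2O3: 90.85·0.5631 = 51.16 lb
  K2O: 161.6·0.6828 = 110.3 lb
  ZrO2: 224.0·0.6695 = 150.0 lb
  Al2O3: 363.3·0.003000 + 126.3·0.6537 = 83.65 lb
  CaO: 113.1·0.5552 = 62.79 lb
  SiO2: 363.3·0.9950 + 224.0·0.3295 = 435.3 lb
LOI: 363.3·0.002000 + 113.1·0.4448 + 224.0·0.001000 + 126.3·0.3463 + 90.85·0.4369 + 161.6·0.3172 = 185.9 lb
Glass mass = batch − LOI = 1079 − 185.9 = 893.2 lb (matching Σ of the oxides)
wt %: oxide over glass, times 100

Glass mass = 893.2 lb (batch 1079 − LOI 185.9).
Composition: B2O3 5.727%, K2O 12.35%, ZrO2 16.79%, Al2O3 9.365%, CaO 7.030%, SiO2 48.73%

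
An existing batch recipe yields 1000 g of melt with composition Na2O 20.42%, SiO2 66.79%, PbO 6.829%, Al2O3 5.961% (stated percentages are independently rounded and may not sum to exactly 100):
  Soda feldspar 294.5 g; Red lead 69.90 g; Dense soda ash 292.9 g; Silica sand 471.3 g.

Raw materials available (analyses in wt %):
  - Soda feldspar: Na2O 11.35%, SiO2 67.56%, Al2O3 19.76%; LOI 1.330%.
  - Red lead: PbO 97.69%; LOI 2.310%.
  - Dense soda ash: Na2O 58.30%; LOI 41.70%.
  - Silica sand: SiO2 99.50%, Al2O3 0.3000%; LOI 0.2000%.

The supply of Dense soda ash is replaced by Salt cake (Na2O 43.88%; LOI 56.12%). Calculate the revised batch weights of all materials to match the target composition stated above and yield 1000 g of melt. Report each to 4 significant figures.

Every computation maintains full precision from start to finish — working values are printed (rounded to four significant digits) on the page — each reported number receives exactly one rounding — the derived quantities are rebuilt in full float precision (totals, four oxide percentages, yield, glass mass, LOI) from the weighed amounts for 1000 g of glass as given in the problem or the answer.
Target oxide masses per 1000 g melt:
  Na2O: 20.42% × 1000 = 204.2 g
  SiO2: 66.79% × 1000 = 667.9 g
  PbO: 6.829% × 1000 = 68.29 g
  Al2O3: 5.961% × 1000 = 59.61 g
Sums-versus-targets review with the batch weights as given, at the basis given (target by target, the sums agree exact up to rounding of places):
  Na2O: 294.5·0.1135 + 389.2·0.4388 = 204.2 g (target 204.2 g)
  SiO2: 294.5·0.6756 + 471.3·0.9950 = 667.9 g (target 667.9 g)
  PbO: 69.90·0.9769 = 68.29 g (target 68.29 g)
  Al2O3: 294.5·0.1976 + 471.3·0.003000 = 59.61 g (target 59.61 g)
Consistency of the glass mass: total batch − LOI = 1000 g (the targets, summed, come to 1000 g; versus the stated basis of 1000 g — a pure rounding effect).
Batch grand total — Σ batch = 1225 g; Σ batch·LOI gives LOI loss = 224.9 g; glass ÷ batch gives a yield of 81.64%.

Revised batch per 1000 g melt:
  Soda feldspar: 294.5 g
  Red lead: 69.90 g
  Salt cake: 389.2 g
  Silica sand: 471.3 g
Total batch = 1225 g; LOI loss = 224.9 g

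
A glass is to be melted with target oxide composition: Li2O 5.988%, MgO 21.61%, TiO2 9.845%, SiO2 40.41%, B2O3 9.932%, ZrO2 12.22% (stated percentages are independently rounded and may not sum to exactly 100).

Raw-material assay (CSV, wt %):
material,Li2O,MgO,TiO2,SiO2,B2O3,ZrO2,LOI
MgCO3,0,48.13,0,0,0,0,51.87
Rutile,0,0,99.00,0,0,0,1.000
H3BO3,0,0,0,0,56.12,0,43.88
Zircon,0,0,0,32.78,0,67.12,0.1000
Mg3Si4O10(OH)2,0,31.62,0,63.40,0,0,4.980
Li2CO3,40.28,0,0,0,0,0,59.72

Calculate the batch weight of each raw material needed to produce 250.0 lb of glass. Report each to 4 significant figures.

The intermediate values are shown (rounded to four significant digits) at each printed step — each numeric step keeps full float precision all the way through; each reported result takes a single rounding. The derived quantities are re-derived using the weight values on 250.0 lb of glass in full float precision (glass mass, yield, the six compositions, LOI, totals) as quoted within either problem or answer.
Oxide mass targets, per 250.0 lb glass:
  Li2O: 5.988% × 250.0 = 14.97 lb
  MgO: 21.61% × 250.0 = 54.02 lb
  TiO2: 9.845% × 250.0 = 24.61 lb
  SiO2: 40.41% × 250.0 = 101.0 lb
  B2O3: 9.932% × 250.0 = 24.83 lb
  ZrO2: 12.22% × 250.0 = 30.55 lb
Verifying the oxide balance from the weights as reported, under the basis named above (each sum matches its target mass exact up to rounding of places):
  Li2O: 37.16·0.4028 = 14.97 lb (target 14.97 lb)
  MgO: 23.02·0.4813 + 135.8·0.3162 = 54.02 lb (target 54.02 lb)
  TiO2: 24.86·0.9900 = 24.61 lb (target 24.61 lb)
  SiO2: 45.52·0.3278 + 135.8·0.6340 = 101.0 lb (target 101.0 lb)
  B2O3: 44.24·0.5612 = 24.83 lb (target 24.83 lb)
  ZrO2: 45.52·0.6712 = 30.55 lb (target 30.55 lb)
Mass balance on the glass: Σ batch − LOI loss = 250.0 lb (oxide target masses add up to 250.0 lb; basis as stated: 250.0 lb — any gap is answer rounding).
Whole-batch sum: Σ batch = 310.6 lb; ignition loss, Σ(batch × LOI) = 60.60 lb; yield: glass divided by total = 80.49%.

Batch per 250.0 lb glass:
  MgCO3: 23.02 lb
  Rutile: 24.86 lb
  H3BO3: 44.24 lb
  Zircon: 45.52 lb
  Mg3Si4O10(OH)2: 135.8 lb
  Li2CO3: 37.16 lb
Total batch = 310.6 lb; LOI loss = 60.60 lb; yield = 80.49%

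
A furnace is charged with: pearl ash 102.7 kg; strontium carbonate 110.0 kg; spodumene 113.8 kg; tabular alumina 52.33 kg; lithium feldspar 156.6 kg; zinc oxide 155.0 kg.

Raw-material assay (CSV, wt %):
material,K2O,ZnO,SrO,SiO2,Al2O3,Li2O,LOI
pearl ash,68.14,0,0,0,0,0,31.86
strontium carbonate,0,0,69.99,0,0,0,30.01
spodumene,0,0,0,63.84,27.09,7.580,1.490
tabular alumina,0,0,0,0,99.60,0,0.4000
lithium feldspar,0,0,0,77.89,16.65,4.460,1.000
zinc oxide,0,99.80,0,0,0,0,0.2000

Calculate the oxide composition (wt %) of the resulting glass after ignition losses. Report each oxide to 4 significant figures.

Mid-chain values are printed rounded to four significant figures; each numeric step runs at full precision at every stage. Every reported value is rounded just once — all derived quantities are recomputed starting from the weights per 620.9 kg of glass at exact precision (yield, LOI, net glass mass, six oxide percentages, the totals) as given in problem or answer.
What the batch supplies per oxide:
  K2O: 102.7·0.6814 = 69.98 kg
  ZnO: 155.0·0.9980 = 154.7 kg
  SrO: 110.0·0.6999 = 76.99 kg
  SiO2: 113.8·0.6384 + 156.6·0.7789 = 194.6 kg
  Al2O3: 113.8·0.2709 + 52.33·0.9960 + 156.6·0.1665 = 109.0 kg
  Li2O: 113.8·0.07580 + 156.6·0.04460 = 15.61 kg
LOI: 102.7·0.3186 + 110.0·0.3001 + 113.8·0.01490 + 52.33·0.004000 + 156.6·0.01000 + 155.0·0.002000 = 69.51 kg
Resulting glass, batch − LOI: 690.4 − 69.51 = 620.9 kg (the oxide masses sum to this)
each oxide over glass, ×100, is wt %

Glass mass = 620.9 kg (batch 690.4 − LOI 69.51).
Composition: K2O 11.27%, ZnO 24.91%, SrO 12.40%, SiO2 31.34%, Al2O3 17.56%, Li2O 2.514%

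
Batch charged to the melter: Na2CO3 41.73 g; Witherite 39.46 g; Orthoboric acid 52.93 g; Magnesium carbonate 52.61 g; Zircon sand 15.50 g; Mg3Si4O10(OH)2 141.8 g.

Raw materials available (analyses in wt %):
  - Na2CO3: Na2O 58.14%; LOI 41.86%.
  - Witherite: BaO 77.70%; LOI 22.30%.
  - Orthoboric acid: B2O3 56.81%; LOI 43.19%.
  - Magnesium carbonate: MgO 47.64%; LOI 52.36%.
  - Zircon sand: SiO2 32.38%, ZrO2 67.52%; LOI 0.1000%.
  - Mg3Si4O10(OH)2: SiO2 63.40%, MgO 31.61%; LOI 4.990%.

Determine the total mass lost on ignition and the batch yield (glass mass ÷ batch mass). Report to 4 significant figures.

In-progress results are printed rounded to four significant figures on the page; the working math carries full precision in every operation; a single rounding produces each reported number. All derived quantities (yield, LOI, totals, net glass mass, the six compositions) are recomputed starting from the weights for 260.3 g of glass in exact precision, exactly as printed in the question or the answer.
Per-material ignition loss:
  Na2CO3: 41.73 × 0.4186 = 17.47 g
  Witherite: 39.46 × 0.2230 = 8.800 g
  Orthoboric acid: 52.93 × 0.4319 = 22.86 g
  Magnesium carbonate: 52.61 × 0.5236 = 27.55 g
  Zircon sand: 15.50 × 0.001000 = 0.01550 g
  Mg3Si4O10(OH)2: 141.8 × 0.04990 = 7.076 g
Total LOI = 83.77 g
Glass = batch − LOI = 344.0 − 83.77 = 260.3 g

LOI loss = 83.77 g; glass = 260.3 g; yield = 75.65%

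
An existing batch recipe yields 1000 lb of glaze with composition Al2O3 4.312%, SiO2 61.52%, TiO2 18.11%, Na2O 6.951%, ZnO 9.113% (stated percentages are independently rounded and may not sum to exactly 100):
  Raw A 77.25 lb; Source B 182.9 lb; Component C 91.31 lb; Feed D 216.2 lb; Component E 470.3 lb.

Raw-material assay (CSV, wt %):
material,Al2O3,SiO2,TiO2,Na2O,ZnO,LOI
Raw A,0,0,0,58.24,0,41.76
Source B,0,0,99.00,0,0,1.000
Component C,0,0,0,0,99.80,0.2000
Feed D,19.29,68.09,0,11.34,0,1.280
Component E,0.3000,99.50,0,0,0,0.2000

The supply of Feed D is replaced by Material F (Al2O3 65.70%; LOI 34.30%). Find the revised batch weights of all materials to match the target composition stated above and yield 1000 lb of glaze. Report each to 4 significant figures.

The intermediate values are printed (rounded to four significant figures) alongside each step — the working math keeps full precision through the solve; exactly one rounding is applied to each reported figure; derived quantities, which include the yield, ignition loss, the five compositions, net glass mass, totals, are rebuilt in full precision, exactly as printed in problem or answer, from the batch weights per 1000 lb of glass.
Target oxide masses per 1000 lb glaze:
  Al2O3: 4.312% × 1000 = 43.12 lb
  SiO2: 61.52% × 1000 = 615.2 lb
  TiO2: 18.11% × 1000 = 181.1 lb
  Na2O: 6.951% × 1000 = 69.51 lb
  ZnO: 9.113% × 1000 = 91.13 lb
Per-oxide balance check on the weights just shown, versus the basis set out (sums match the target masses within answer rounding):
  Al2O3: 62.81·0.6570 + 618.3·0.003000 = 43.12 lb (target 43.12 lb)
  SiO2: 618.3·0.9950 = 615.2 lb (target 615.2 lb)
  TiO2: 182.9·0.9900 = 181.1 lb (target 181.1 lb)
  Na2O: 119.4·0.5824 = 69.54 lb (target 69.51 lb)
  ZnO: 91.31·0.9980 = 91.13 lb (target 91.13 lb)
Consistency of the glass mass: whole batch net of LOI = 1000 lb (the Σ of target masses is 1000 lb; basis as stated: 1000 lb — any gap is answer rounding).
Batch total: Σ batch = 1075 lb; the LOI term Σ batch·LOI equals 74.65 lb; glass ÷ batch gives a yield of 93.05%.

Revised batch per 1000 lb glaze:
  Raw A: 119.4 lb
  Source B: 182.9 lb
  Component C: 91.31 lb
  Material F: 62.81 lb
  Component E: 618.3 lb
Total batch = 1075 lb; LOI loss = 74.65 lb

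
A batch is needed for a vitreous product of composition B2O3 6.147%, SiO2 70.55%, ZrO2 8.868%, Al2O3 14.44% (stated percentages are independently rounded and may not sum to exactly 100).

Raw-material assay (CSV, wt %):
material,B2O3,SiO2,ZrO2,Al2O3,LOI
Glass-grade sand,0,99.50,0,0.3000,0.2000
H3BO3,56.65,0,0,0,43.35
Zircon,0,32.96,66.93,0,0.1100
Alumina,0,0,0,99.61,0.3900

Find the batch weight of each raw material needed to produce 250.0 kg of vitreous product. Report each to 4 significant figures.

Batch per 250.0 kg vitreous product:
  Glass-grade sand: 166.3 kg
  H3BO3: 27.13 kg
  Zircon: 33.12 kg
  Alumina: 35.74 kg
Total batch = 262.3 kg; LOI loss = 12.27 kg; yield = 95.32%

Full float precision is carried all the way through — intermediates are shown rounded to 4 significant digits; every reported result undergoes a single rounding; all derived quantities, including four oxide percentages, totals, net glass mass, ignition loss, yield, are carried starting from the weights at 250.0 kg of glass in full float precision as they appear in question or answer.
The oxide mass targets at 250.0 kg vitreous product:
  B2O3: 6.147% × 250.0 = 15.37 kg
  SiO2: 70.55% × 250.0 = 176.4 kg
  ZrO2: 8.868% × 250.0 = 22.17 kg
  Al2O3: 14.44% × 250.0 = 36.10 kg
A balance pass over the oxides, per the reported batch figures, against the basis in use (every target is met by its sum once rounding is allowed for):
  B2O3: 27.13·0.5665 = 15.37 kg (target 15.37 kg)
  SiO2: 166.3·0.9950 + 33.12·0.3296 = 176.4 kg (target 176.4 kg)
  ZrO2: 33.12·0.6693 = 22.17 kg (target 22.17 kg)
  Al2O3: 166.3·0.003000 + 35.74·0.9961 = 36.10 kg (target 36.10 kg)
Mass balance on the glass: batch total minus LOI = 250.0 kg (the targets, summed, come to 250.0 kg; against the stated basis, 250.0 kg — a pure rounding effect).
Total batch = Σ batch = 262.3 kg; Σ batch·LOI gives LOI loss = 12.27 kg; yield: glass divided by total = 95.32%.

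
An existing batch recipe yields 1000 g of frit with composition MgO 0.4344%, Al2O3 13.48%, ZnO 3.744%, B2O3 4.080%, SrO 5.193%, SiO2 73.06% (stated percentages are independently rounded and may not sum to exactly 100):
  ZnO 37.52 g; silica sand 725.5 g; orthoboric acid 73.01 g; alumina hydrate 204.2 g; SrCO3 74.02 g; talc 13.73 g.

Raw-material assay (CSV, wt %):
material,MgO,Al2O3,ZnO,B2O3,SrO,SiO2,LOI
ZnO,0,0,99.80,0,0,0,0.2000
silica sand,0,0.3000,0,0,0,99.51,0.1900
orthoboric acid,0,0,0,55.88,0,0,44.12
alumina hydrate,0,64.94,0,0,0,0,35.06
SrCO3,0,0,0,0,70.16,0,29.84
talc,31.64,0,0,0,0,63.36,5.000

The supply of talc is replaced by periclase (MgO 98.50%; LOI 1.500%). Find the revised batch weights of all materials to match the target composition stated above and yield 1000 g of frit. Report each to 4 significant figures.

All internal work keeps full precision from first step to last — the intermediate values are shown with 4-significant-digit rounding when written out. Each reported number receives exactly one rounding; all derived quantities, which include LOI, net glass mass, yield, totals, six oxide percentages, are computed in full precision, exactly as shown in either problem or answer, using the weight values per 1000 g of glass.
Oxide-by-oxide targets in 1000 g frit:
  MgO: 0.4344% × 1000 = 4.344 g
  Al2O3: 13.48% × 1000 = 134.8 g
  ZnO: 3.744% × 1000 = 37.44 g
  B2O3: 4.080% × 1000 = 40.80 g
  SrO: 5.193% × 1000 = 51.93 g
  SiO2: 73.06% × 1000 = 730.6 g
Checking each oxide sum per the reported batch figures, at the basis given (delivered sums recover each target given rounding of the digits):
  MgO: 4.410·0.9850 = 4.344 g (target 4.344 g)
  Al2O3: 734.2·0.003000 + 204.2·0.6494 = 134.8 g (target 134.8 g)
  ZnO: 37.52·0.9980 = 37.44 g (target 37.44 g)
  B2O3: 73.01·0.5588 = 40.80 g (target 40.80 g)
  SrO: 74.02·0.7016 = 51.93 g (target 51.93 g)
  SiO2: 734.2·0.9951 = 730.6 g (target 730.6 g)
Consistency of the glass mass: the batch minus its LOI: 999.9 g (targets for the oxides total 999.9 g; the stated basis being 1000 g — any gap is answer rounding).
Total batch = Σ batch = 1127 g; LOI loss = Σ batch·LOI = 127.4 g; yield, glass over the total, = 88.70%.

Revised batch per 1000 g frit:
  ZnO: 37.52 g
  silica sand: 734.2 g
  orthoboric acid: 73.01 g
  alumina hydrate: 204.2 g
  SrCO3: 74.02 g
  periclase: 4.410 g
Total batch = 1127 g; LOI loss = 127.4 g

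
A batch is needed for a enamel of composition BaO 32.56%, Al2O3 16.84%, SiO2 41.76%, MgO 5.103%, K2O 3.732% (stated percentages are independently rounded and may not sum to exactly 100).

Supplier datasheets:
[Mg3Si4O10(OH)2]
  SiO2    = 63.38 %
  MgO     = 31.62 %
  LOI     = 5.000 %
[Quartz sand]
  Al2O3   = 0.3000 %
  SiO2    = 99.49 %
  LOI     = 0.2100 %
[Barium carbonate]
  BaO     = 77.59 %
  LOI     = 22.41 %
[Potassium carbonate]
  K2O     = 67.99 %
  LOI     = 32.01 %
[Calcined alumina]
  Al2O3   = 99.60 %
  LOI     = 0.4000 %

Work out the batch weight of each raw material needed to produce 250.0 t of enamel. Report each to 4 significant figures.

The whole derivation carries full float precision through the solve; the intermediate values appear with 4-significant-digit rounding in the working. Every reported figure carries a single rounding; derived quantities (the five compositions, yield, ignition loss, totals, net glass mass) are carried in full float precision starting from the weights at 250.0 t of glass, as written in the problem or answer text.
Oxide mass targets, per 250.0 t enamel:
  BaO: 32.56% × 250.0 = 81.40 t
  Al2O3: 16.84% × 250.0 = 42.10 t
  SiO2: 41.76% × 250.0 = 104.4 t
  MgO: 5.103% × 250.0 = 12.76 t
  K2O: 3.732% × 250.0 = 9.330 t
Sums-versus-targets review working from each reported weight, at the basis given (sum by sum, the targets are met up to rounding of the answer):
  BaO: 104.9·0.7759 = 81.39 t (target 81.40 t)
  Al2O3: 79.23·0.003000 + 42.03·0.9960 = 42.10 t (target 42.10 t)
  SiO2: 40.35·0.6338 + 79.23·0.9949 = 104.4 t (target 104.4 t)
  MgO: 40.35·0.3162 = 12.76 t (target 12.76 t)
  K2O: 13.72·0.6799 = 9.328 t (target 9.330 t)
Glass-mass sanity pass: Σ batch − LOI loss = 250.0 t (the targets, summed, come to 250.0 t; with the basis standing at 250.0 t — any gap is answer rounding).
Batch grand total — Σ batch = 280.2 t; Σ batch·LOI gives LOI loss = 30.25 t; the yield ratio, glass ÷ batch: 89.20%.

Batch per 250.0 t enamel:
  Mg3Si4O10(OH)2: 40.35 t
  Quartz sand: 79.23 t
  Barium carbonate: 104.9 t
  Potassium carbonate: 13.72 t
  Calcined alumina: 42.03 t
Total batch = 280.2 t; LOI loss = 30.25 t; yield = 89.20%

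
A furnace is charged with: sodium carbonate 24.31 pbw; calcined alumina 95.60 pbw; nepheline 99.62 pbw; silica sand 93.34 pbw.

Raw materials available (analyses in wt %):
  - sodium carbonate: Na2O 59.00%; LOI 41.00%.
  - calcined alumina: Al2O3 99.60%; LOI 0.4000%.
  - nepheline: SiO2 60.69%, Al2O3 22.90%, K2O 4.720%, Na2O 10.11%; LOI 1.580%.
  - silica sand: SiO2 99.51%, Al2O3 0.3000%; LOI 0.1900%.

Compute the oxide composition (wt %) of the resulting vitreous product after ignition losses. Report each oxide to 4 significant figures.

The working math keeps full float precision from start to finish — mid-chain values appear (rounded to 4 significant digits) alongside each step. Each reported value receives exactly one rounding. The derived quantities (LOI, yield, four oxide percentages, glass mass, totals) are rebuilt from the weighed amounts for 300.8 pbw of glass at full precision, as they appear in the problem or answer text.
Oxide-by-oxide delivered mass:
  SiO2: 99.62·0.6069 + 93.34·0.9951 = 153.3 pbw
  Al2O3: 95.60·0.9960 + 99.62·0.2290 + 93.34·0.003000 = 118.3 pbw
  K2O: 99.62·0.04720 = 4.702 pbw
  Na2O: 24.31·0.5900 + 99.62·0.1011 = 24.41 pbw
LOI: 24.31·0.4100 + 95.60·0.004000 + 99.62·0.01580 + 93.34·0.001900 = 12.10 pbw
Net of LOI, the glass mass = 312.9 − 12.10 = 300.8 pbw (= Σ oxide masses)
percent share: oxide ÷ glass, ×100

Glass mass = 300.8 pbw (batch 312.9 − LOI 12.10).
Composition: SiO2 50.98%, Al2O3 39.34%, K2O 1.563%, Na2O 8.117%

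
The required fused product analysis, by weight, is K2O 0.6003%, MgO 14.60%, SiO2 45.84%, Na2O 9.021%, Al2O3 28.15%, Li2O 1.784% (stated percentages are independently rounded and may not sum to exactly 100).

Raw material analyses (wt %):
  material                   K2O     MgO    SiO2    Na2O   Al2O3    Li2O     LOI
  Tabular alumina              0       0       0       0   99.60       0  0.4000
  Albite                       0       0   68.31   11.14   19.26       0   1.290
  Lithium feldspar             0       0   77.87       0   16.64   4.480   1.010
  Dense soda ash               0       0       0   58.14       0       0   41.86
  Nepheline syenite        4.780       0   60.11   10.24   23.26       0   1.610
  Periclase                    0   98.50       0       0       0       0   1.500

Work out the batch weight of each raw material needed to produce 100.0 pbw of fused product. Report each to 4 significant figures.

Exact precision is kept all the way through; in-progress results are printed (rounded to four significant digits) between the steps; every reported value is rounded a single time — the derived quantities are computed in full precision (the yield, net glass mass, the totals, ignition loss, six oxide percentages) from the batch weights for 100.0 pbw of glass, as given in the problem or answer text.
The oxide mass targets at 100.0 pbw fused product:
  K2O: 0.6003% × 100.0 = 0.6003 pbw
  MgO: 14.60% × 100.0 = 14.60 pbw
  SiO2: 45.84% × 100.0 = 45.84 pbw
  Na2O: 9.021% × 100.0 = 9.021 pbw
  Al2O3: 28.15% × 100.0 = 28.15 pbw
  Li2O: 1.784% × 100.0 = 1.784 pbw
Mass-balance tally per oxide using the reported weights, on the stated basis (oxide sums agree with the targets modulo rounding of the values):
  K2O: 12.56·0.04780 = 0.6004 pbw (target 0.6003 pbw)
  MgO: 14.82·0.9850 = 14.60 pbw (target 14.60 pbw)
  SiO2: 10.66·0.6831 + 39.82·0.7787 + 12.56·0.6011 = 45.84 pbw (target 45.84 pbw)
  Na2O: 10.66·0.1114 + 11.26·0.5814 + 12.56·0.1024 = 9.020 pbw (target 9.021 pbw)
  Al2O3: 16.62·0.9960 + 10.66·0.1926 + 39.82·0.1664 + 12.56·0.2326 = 28.15 pbw (target 28.15 pbw)
  Li2O: 39.82·0.04480 = 1.784 pbw (target 1.784 pbw)
Glass-mass closure: batch total minus LOI = 100.0 pbw (per-oxide target masses sum to 100.0 pbw; versus the stated basis of 100.0 pbw — a pure rounding effect).
Adding the batch up: Σ batch = 105.7 pbw; the LOI term Σ batch·LOI equals 5.744 pbw; yield, glass over the total, = 94.57%.

Batch per 100.0 pbw fused product:
  Tabular alumina: 16.62 pbw
  Albite: 10.66 pbw
  Lithium feldspar: 39.82 pbw
  Dense soda ash: 11.26 pbw
  Nepheline syenite: 12.56 pbw
  Periclase: 14.82 pbw
Total batch = 105.7 pbw; LOI loss = 5.744 pbw; yield = 94.57%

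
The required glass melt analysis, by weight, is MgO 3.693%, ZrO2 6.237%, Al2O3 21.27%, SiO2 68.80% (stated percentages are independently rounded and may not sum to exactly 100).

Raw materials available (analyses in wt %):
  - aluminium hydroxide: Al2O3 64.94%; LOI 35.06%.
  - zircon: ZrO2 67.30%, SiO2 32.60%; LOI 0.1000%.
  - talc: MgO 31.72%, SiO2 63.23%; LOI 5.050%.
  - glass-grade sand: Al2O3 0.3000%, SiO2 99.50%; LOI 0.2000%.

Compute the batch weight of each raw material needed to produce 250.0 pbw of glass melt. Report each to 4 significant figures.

Working values appear, with 4-significant-figure rounding, in the working. All arithmetic carries full float precision all the way through — every reported figure is rounded just once; derived quantities are rebuilt using the weight values per 250.0 pbw of glass in full float precision (the four compositions, the yield, ignition loss, glass mass, totals), exactly as shown in problem or answer.
Oxide mass targets, per 250.0 pbw glass melt:
  MgO: 3.693% × 250.0 = 9.232 pbw
  ZrO2: 6.237% × 250.0 = 15.59 pbw
  Al2O3: 21.27% × 250.0 = 53.18 pbw
  SiO2: 68.80% × 250.0 = 172.0 pbw
Oxide-by-oxide audit applying the batch weights above, under the basis named above (delivered sums recover each target modulo rounding of the values):
  MgO: 29.11·0.3172 = 9.234 pbw (target 9.232 pbw)
  ZrO2: 23.17·0.6730 = 15.59 pbw (target 15.59 pbw)
  Al2O3: 81.21·0.6494 + 146.8·0.003000 = 53.18 pbw (target 53.18 pbw)
  SiO2: 23.17·0.3260 + 29.11·0.6323 + 146.8·0.9950 = 172.0 pbw (target 172.0 pbw)
Glass mass check: net batch after ignition = 250.0 pbw (per-oxide target masses sum to 250.0 pbw; against the stated basis, 250.0 pbw — a pure rounding effect).
Summing the batch: Σ batch = 280.3 pbw; ignition loss, Σ(batch × LOI) = 30.26 pbw; yield, glass over the total, = 89.20%.

Batch per 250.0 pbw glass melt:
  aluminium hydroxide: 81.21 pbw
  zircon: 23.17 pbw
  talc: 29.11 pbw
  glass-grade sand: 146.8 pbw
Total batch = 280.3 pbw; LOI loss = 30.26 pbw; yield = 89.20%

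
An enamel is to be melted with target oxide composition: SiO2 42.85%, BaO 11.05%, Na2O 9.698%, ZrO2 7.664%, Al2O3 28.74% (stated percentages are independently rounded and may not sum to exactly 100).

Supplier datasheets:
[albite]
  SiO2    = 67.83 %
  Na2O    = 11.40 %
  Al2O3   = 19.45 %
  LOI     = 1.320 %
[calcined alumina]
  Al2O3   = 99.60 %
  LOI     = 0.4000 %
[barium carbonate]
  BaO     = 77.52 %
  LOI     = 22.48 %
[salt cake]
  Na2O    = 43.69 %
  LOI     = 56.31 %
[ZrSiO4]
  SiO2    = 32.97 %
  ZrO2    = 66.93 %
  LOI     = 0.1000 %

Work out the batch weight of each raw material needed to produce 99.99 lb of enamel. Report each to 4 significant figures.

Each numeric step keeps full float precision through every step — the intermediate values are displayed rounded to four significant digits across the worked steps — every reported value is rounded exactly once; derived quantities (five oxide percentages, the totals, LOI, the yield, net glass mass) are re-derived at exact precision from the weighed amounts at 99.99 lb of glass as set out in the problem or the answer.
Target oxide masses per 99.99 lb enamel:
  SiO2: 42.85% × 99.99 = 42.85 lb
  BaO: 11.05% × 99.99 = 11.05 lb
  Na2O: 9.698% × 99.99 = 9.697 lb
  ZrO2: 7.664% × 99.99 = 7.663 lb
  Al2O3: 28.74% × 99.99 = 28.74 lb
Checking each oxide sum given the weights on record, relative to the basis at hand (summed amounts equal target values modulo rounding of the values):
  SiO2: 57.60·0.6783 + 11.45·0.3297 = 42.85 lb (target 42.85 lb)
  BaO: 14.25·0.7752 = 11.05 lb (target 11.05 lb)
  Na2O: 57.60·0.1140 + 7.165·0.4369 = 9.697 lb (target 9.697 lb)
  ZrO2: 11.45·0.6693 = 7.663 lb (target 7.663 lb)
  Al2O3: 57.60·0.1945 + 17.60·0.9960 = 28.73 lb (target 28.74 lb)
Auditing the glass mass value: total charge less LOI = 99.98 lb (per-oxide target masses sum to 99.99 lb; basis as stated: 99.99 lb — any gap is answer rounding).
Whole-batch sum: Σ batch = 108.1 lb; loss to ignition Σ batch·LOI = 8.080 lb; yield = glass ÷ total batch = 92.52%.

Batch per 99.99 lb enamel:
  albite: 57.60 lb
  calcined alumina: 17.60 lb
  barium carbonate: 14.25 lb
  salt cake: 7.165 lb
  ZrSiO4: 11.45 lb
Total batch = 108.1 lb; LOI loss = 8.080 lb; yield = 92.52%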